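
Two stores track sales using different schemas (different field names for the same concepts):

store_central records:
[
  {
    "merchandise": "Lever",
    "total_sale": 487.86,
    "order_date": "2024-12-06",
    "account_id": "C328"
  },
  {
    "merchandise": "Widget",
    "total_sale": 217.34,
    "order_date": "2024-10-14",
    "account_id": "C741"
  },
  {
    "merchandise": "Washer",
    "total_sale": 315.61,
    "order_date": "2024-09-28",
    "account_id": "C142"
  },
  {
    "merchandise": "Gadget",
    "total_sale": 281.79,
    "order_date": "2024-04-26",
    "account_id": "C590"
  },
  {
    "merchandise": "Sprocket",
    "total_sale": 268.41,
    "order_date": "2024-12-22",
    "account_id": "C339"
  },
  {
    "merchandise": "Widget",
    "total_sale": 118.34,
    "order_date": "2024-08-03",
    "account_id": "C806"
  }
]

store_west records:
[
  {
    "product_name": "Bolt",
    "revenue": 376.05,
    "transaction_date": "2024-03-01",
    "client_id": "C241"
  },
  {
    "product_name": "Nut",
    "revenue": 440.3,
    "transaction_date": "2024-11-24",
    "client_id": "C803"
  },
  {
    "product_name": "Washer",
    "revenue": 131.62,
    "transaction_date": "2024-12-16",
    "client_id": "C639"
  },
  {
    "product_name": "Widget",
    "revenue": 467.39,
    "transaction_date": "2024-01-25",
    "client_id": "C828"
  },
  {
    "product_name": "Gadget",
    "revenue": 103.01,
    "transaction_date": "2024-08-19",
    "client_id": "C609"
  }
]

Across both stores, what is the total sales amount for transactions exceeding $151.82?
2854.75

Schema mapping: "total_sale" (store_central) = "revenue" (store_west) = sale amount

Sum of sales > $151.82 in store_central: 1571.01
Sum of sales > $151.82 in store_west: 1283.74

Total: 1571.01 + 1283.74 = 2854.75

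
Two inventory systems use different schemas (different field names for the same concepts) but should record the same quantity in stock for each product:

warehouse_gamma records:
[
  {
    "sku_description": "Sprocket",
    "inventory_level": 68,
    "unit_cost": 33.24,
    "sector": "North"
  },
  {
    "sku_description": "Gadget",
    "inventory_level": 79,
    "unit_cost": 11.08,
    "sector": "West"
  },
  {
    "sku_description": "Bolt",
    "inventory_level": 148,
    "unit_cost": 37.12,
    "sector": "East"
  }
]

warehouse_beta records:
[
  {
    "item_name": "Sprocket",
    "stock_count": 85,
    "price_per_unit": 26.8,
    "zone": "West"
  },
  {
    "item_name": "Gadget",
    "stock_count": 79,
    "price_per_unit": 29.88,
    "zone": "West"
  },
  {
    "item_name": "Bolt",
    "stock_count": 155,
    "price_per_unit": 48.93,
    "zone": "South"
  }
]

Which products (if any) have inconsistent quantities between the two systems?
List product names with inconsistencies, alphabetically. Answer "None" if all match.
Bolt, Sprocket

Schema mappings:
- "sku_description" (warehouse_gamma) = "item_name" (warehouse_beta) = product name
- "inventory_level" (warehouse_gamma) = "stock_count" (warehouse_beta) = quantity

Comparison:
  Sprocket: 68 vs 85 - MISMATCH
  Gadget: 79 vs 79 - MATCH
  Bolt: 148 vs 155 - MISMATCH

Products with inconsistencies: Bolt, Sprocket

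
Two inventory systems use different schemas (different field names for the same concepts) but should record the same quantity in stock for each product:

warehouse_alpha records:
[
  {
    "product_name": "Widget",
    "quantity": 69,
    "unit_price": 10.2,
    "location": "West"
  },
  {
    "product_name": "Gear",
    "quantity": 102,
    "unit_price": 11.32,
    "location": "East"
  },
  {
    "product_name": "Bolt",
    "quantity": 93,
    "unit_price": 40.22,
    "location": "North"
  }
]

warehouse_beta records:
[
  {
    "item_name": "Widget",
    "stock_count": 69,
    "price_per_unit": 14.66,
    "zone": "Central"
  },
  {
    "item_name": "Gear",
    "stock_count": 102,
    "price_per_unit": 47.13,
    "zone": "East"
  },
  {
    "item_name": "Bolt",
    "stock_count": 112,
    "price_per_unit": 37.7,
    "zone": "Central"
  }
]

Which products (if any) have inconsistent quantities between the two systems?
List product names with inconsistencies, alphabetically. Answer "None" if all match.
Bolt

Schema mappings:
- "product_name" (warehouse_alpha) = "item_name" (warehouse_beta) = product name
- "quantity" (warehouse_alpha) = "stock_count" (warehouse_beta) = quantity

Comparison:
  Widget: 69 vs 69 - MATCH
  Gear: 102 vs 102 - MATCH
  Bolt: 93 vs 112 - MISMATCH

Products with inconsistencies: Bolt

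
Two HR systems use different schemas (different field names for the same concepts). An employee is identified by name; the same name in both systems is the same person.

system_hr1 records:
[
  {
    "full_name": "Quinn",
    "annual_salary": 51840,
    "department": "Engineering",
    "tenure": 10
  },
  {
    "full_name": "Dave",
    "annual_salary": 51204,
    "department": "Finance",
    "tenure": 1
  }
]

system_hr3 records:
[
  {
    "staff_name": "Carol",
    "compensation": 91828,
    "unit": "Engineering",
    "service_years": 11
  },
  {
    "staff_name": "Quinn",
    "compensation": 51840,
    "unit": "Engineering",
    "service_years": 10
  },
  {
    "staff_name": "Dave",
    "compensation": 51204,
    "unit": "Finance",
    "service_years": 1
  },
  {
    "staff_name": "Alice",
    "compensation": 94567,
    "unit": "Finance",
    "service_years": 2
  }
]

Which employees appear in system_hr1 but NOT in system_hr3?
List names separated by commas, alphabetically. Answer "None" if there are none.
None

Schema mapping: "full_name" (system_hr1) = "staff_name" (system_hr3) = employee name

Names in system_hr1: ['Dave', 'Quinn']
Names in system_hr3: ['Alice', 'Carol', 'Dave', 'Quinn']

In system_hr1 but not system_hr3: None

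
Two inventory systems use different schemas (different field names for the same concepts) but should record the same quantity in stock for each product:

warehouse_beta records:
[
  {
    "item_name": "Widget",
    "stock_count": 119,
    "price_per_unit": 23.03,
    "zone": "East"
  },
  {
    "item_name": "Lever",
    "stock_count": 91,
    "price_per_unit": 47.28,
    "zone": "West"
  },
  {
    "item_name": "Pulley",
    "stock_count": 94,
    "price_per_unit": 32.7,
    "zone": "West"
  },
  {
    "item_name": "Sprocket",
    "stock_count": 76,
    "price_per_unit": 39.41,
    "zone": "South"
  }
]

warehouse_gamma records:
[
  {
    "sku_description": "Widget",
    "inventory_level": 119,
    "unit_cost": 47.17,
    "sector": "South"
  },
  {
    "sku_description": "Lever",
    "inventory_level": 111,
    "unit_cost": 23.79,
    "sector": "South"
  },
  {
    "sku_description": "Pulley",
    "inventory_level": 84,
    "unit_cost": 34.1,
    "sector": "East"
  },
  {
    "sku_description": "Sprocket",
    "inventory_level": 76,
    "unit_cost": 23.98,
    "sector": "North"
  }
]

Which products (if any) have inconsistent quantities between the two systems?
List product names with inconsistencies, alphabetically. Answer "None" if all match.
Lever, Pulley

Schema mappings:
- "item_name" (warehouse_beta) = "sku_description" (warehouse_gamma) = product name
- "stock_count" (warehouse_beta) = "inventory_level" (warehouse_gamma) = quantity

Comparison:
  Widget: 119 vs 119 - MATCH
  Lever: 91 vs 111 - MISMATCH
  Pulley: 94 vs 84 - MISMATCH
  Sprocket: 76 vs 76 - MATCH

Products with inconsistencies: Lever, Pulley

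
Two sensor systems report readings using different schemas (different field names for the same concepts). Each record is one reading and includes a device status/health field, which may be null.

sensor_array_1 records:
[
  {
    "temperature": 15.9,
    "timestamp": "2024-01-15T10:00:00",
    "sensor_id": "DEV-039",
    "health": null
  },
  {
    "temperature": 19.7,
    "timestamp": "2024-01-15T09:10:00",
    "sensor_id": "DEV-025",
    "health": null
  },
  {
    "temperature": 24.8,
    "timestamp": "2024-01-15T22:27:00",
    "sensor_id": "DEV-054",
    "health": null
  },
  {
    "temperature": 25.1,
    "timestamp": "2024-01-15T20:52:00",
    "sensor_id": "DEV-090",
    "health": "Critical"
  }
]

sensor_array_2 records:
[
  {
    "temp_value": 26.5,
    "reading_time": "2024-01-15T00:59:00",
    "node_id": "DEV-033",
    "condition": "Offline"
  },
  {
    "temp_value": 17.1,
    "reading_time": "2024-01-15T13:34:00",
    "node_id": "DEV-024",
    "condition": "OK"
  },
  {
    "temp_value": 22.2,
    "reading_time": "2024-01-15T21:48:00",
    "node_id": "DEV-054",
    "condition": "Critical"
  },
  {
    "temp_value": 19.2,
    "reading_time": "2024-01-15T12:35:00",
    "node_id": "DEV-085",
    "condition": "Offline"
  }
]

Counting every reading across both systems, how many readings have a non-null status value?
5

Schema mapping: "health" (sensor_array_1) = "condition" (sensor_array_2) = status

Non-null in sensor_array_1: 1
Non-null in sensor_array_2: 4

Total non-null: 1 + 4 = 5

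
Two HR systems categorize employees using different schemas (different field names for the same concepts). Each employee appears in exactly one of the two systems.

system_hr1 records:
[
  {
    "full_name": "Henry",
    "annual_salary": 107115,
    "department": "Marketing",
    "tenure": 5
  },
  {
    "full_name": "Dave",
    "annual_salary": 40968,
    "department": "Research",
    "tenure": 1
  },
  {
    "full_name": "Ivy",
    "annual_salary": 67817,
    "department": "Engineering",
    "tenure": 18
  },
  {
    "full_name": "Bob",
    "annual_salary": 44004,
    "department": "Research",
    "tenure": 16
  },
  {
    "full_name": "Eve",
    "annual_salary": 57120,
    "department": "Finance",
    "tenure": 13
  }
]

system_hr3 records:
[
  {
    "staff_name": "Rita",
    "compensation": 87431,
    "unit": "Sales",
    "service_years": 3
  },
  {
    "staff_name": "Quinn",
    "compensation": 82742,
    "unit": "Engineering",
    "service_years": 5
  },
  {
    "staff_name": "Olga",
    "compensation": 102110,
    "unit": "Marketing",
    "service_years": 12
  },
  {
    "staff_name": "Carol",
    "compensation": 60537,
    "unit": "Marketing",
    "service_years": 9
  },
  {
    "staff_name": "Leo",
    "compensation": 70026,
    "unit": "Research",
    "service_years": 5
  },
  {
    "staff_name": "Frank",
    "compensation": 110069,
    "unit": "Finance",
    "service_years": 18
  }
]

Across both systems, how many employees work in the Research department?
3

Schema mapping: "department" (system_hr1) = "unit" (system_hr3) = department

Research employees in system_hr1: 2
Research employees in system_hr3: 1

Total in Research: 2 + 1 = 3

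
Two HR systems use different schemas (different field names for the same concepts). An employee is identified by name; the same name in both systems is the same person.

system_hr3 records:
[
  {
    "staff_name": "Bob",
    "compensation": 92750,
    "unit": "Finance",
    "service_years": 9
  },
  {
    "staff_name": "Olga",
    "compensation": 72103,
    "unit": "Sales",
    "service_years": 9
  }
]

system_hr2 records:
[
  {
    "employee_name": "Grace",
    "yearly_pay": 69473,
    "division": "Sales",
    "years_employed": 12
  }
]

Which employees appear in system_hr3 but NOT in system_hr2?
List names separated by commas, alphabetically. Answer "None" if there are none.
Bob, Olga

Schema mapping: "staff_name" (system_hr3) = "employee_name" (system_hr2) = employee name

Names in system_hr3: ['Bob', 'Olga']
Names in system_hr2: ['Grace']

In system_hr3 but not system_hr2: ['Bob', 'Olga']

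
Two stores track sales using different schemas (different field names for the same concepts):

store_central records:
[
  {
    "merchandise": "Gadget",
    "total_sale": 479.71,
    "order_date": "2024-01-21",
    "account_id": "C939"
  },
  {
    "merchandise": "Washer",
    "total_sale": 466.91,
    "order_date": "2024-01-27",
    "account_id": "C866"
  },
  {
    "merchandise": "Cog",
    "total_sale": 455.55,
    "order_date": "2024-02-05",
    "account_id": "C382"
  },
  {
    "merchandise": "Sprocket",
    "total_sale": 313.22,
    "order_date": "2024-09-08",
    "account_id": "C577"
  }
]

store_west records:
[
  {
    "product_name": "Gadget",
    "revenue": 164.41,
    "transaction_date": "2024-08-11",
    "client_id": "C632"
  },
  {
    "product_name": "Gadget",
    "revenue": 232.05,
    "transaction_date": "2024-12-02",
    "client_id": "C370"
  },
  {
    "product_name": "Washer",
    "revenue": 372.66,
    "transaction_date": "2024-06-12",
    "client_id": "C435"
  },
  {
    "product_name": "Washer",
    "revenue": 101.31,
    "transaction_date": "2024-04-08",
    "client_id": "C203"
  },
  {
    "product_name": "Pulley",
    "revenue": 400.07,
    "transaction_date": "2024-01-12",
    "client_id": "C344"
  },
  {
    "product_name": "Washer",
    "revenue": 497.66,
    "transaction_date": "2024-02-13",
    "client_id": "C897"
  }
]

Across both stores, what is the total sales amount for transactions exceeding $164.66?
3217.83

Schema mapping: "total_sale" (store_central) = "revenue" (store_west) = sale amount

Sum of sales > $164.66 in store_central: 1715.39
Sum of sales > $164.66 in store_west: 1502.44

Total: 1715.39 + 1502.44 = 3217.83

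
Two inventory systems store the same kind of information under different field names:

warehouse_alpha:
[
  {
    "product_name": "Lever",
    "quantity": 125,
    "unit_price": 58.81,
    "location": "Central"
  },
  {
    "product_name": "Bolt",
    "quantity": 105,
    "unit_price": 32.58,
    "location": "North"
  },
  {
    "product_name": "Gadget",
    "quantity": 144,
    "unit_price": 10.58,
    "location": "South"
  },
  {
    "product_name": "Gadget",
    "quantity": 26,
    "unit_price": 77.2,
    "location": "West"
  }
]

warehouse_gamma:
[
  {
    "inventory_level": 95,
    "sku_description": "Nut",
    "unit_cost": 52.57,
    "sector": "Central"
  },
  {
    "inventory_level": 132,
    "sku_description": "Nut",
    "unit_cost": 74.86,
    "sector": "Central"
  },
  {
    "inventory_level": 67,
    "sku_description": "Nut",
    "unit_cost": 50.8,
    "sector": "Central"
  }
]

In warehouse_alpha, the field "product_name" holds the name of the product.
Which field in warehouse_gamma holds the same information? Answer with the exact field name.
sku_description

In warehouse_alpha, "product_name" holds the name of the product.
The fields in warehouse_gamma are: "inventory_level", "sku_description", "unit_cost", "sector".
"sku_description" is the match: the name refers to the same concept and its values are product-name strings (e.g. 'Nut').
The other fields ("inventory_level", "unit_cost", "sector") hold different kinds of data.

So "product_name" in warehouse_alpha corresponds to "sku_description" in warehouse_gamma.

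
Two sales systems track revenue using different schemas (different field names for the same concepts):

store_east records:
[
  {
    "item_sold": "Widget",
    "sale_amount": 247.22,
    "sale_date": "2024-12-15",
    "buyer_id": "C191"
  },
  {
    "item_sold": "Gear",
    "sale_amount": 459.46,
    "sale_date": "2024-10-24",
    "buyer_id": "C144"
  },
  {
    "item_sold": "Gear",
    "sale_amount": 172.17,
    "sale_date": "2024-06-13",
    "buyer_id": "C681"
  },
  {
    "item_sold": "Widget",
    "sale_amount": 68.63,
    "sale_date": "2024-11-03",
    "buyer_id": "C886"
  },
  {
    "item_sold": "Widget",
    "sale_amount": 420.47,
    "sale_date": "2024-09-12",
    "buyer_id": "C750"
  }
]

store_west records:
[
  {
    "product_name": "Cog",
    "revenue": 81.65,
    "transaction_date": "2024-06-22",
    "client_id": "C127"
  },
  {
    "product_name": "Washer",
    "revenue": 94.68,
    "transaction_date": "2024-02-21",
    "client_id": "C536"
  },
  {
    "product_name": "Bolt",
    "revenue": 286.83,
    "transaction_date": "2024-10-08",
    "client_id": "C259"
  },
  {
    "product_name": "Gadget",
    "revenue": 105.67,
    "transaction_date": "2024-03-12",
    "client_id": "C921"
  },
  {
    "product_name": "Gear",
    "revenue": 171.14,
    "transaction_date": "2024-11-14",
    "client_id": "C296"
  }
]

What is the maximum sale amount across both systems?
459.46

Reconcile: "sale_amount" (store_east) = "revenue" (store_west) = sale amount

Maximum in store_east: 459.46
Maximum in store_west: 286.83

Overall maximum: max(459.46, 286.83) = 459.46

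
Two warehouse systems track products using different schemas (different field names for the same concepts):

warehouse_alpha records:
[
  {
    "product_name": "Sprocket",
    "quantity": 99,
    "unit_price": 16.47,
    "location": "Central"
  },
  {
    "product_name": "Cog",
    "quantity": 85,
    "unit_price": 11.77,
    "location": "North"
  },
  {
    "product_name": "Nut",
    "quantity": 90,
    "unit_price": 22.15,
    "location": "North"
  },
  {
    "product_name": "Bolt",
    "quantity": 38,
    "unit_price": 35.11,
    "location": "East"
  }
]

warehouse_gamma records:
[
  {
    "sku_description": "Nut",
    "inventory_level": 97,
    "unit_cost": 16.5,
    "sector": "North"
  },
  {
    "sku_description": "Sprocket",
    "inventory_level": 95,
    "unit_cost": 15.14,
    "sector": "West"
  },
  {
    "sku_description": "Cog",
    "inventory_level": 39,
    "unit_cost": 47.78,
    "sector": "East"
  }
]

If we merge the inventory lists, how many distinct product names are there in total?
4

Schema mapping: "product_name" (warehouse_alpha) = "sku_description" (warehouse_gamma) = product name

Products in warehouse_alpha: ['Bolt', 'Cog', 'Nut', 'Sprocket']
Products in warehouse_gamma: ['Cog', 'Nut', 'Sprocket']

Union (unique products): ['Bolt', 'Cog', 'Nut', 'Sprocket']
Count: 4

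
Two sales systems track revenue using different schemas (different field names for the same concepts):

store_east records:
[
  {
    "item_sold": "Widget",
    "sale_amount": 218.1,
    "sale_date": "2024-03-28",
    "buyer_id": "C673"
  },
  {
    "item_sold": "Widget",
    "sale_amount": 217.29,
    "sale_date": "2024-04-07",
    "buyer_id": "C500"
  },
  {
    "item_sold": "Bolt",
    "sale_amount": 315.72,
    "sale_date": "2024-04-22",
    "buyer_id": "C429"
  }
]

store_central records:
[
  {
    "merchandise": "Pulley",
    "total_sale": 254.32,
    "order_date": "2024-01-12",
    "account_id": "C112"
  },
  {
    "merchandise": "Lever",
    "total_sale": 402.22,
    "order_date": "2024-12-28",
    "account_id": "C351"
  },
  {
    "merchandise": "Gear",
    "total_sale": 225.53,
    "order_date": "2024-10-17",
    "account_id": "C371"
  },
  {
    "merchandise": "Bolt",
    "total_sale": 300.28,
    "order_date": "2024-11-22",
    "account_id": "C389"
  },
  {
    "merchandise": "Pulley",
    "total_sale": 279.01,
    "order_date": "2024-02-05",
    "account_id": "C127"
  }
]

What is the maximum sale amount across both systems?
402.22

Reconcile: "sale_amount" (store_east) = "total_sale" (store_central) = sale amount

Maximum in store_east: 315.72
Maximum in store_central: 402.22

Overall maximum: max(315.72, 402.22) = 402.22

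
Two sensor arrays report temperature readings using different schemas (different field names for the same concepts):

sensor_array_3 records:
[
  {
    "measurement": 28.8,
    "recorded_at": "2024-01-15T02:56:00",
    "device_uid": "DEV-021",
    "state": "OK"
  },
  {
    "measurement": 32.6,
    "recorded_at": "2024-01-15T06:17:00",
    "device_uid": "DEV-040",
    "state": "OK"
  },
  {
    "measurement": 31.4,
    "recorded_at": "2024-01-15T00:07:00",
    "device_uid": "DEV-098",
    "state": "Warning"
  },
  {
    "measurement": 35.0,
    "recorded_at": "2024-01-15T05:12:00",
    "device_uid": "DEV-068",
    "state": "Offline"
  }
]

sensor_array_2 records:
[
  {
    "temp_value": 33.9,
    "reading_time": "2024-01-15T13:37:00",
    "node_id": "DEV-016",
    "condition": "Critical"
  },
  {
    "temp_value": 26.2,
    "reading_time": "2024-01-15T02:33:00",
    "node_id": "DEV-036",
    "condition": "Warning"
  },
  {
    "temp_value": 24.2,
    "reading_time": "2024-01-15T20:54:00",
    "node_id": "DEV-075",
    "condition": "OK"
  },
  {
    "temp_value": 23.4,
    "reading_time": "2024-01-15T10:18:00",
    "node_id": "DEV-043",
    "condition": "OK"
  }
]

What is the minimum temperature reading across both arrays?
23.4

Schema mapping: "measurement" (sensor_array_3) = "temp_value" (sensor_array_2) = temperature reading

Minimum in sensor_array_3: 28.8
Minimum in sensor_array_2: 23.4

Overall minimum: min(28.8, 23.4) = 23.4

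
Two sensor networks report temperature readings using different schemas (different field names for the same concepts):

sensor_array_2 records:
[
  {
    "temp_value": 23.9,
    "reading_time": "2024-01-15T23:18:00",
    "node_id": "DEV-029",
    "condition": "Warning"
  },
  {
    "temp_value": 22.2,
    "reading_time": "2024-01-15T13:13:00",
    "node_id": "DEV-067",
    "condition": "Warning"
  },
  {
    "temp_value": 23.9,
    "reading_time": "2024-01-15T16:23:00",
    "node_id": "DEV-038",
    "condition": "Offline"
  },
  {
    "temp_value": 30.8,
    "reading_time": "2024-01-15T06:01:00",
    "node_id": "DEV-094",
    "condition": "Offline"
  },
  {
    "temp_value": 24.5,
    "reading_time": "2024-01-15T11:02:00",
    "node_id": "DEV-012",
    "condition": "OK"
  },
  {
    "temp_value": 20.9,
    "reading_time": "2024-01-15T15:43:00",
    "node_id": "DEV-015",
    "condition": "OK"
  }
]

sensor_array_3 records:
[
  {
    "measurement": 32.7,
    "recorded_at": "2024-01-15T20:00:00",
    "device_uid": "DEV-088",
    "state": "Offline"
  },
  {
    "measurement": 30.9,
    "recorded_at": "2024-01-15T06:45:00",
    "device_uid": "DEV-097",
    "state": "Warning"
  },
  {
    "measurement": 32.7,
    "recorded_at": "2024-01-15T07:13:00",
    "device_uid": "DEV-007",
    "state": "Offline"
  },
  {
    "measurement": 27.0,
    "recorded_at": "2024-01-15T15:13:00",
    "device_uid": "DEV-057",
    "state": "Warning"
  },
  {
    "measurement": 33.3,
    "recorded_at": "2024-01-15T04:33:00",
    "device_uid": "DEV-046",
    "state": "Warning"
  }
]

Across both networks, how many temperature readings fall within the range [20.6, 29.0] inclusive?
6

Schema mapping: "temp_value" (sensor_array_2) = "measurement" (sensor_array_3) = temperature

Readings in [20.6, 29.0] from sensor_array_2: 5
Readings in [20.6, 29.0] from sensor_array_3: 1

Total count: 5 + 1 = 6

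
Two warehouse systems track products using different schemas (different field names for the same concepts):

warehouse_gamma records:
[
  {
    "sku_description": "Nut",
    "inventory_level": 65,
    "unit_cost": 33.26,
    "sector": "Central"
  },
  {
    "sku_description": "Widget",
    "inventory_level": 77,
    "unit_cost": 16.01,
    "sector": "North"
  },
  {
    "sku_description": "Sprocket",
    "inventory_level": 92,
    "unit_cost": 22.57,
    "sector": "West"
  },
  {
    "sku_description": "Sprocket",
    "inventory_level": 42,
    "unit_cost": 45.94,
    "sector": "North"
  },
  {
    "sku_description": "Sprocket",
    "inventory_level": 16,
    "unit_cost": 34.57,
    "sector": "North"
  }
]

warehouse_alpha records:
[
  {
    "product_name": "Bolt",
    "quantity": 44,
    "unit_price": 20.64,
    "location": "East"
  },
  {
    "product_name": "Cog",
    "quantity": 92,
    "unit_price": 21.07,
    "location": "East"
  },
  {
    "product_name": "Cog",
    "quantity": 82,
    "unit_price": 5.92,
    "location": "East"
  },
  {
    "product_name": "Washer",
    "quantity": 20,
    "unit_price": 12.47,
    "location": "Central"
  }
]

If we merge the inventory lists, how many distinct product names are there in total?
6

Schema mapping: "sku_description" (warehouse_gamma) = "product_name" (warehouse_alpha) = product name

Products in warehouse_gamma: ['Nut', 'Sprocket', 'Widget']
Products in warehouse_alpha: ['Bolt', 'Cog', 'Washer']

Union (unique products): ['Bolt', 'Cog', 'Nut', 'Sprocket', 'Washer', 'Widget']
Count: 6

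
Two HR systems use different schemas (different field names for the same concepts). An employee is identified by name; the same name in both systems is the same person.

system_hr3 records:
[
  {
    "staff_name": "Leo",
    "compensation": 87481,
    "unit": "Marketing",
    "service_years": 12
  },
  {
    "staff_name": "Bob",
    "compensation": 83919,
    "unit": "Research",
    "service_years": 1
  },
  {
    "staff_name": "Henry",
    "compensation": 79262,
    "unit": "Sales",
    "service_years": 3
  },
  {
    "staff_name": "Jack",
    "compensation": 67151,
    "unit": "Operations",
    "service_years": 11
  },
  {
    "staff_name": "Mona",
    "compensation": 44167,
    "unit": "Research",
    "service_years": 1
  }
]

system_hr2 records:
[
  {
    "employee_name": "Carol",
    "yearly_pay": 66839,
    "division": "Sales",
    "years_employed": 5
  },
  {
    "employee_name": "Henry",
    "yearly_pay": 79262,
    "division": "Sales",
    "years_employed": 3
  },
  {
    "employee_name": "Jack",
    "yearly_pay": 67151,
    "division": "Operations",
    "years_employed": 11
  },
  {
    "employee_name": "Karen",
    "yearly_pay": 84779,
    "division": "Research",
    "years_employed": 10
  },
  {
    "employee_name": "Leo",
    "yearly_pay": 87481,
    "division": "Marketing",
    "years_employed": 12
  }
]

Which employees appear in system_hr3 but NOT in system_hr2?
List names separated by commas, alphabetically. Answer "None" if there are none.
Bob, Mona

Schema mapping: "staff_name" (system_hr3) = "employee_name" (system_hr2) = employee name

Names in system_hr3: ['Bob', 'Henry', 'Jack', 'Leo', 'Mona']
Names in system_hr2: ['Carol', 'Henry', 'Jack', 'Karen', 'Leo']

In system_hr3 but not system_hr2: ['Bob', 'Mona']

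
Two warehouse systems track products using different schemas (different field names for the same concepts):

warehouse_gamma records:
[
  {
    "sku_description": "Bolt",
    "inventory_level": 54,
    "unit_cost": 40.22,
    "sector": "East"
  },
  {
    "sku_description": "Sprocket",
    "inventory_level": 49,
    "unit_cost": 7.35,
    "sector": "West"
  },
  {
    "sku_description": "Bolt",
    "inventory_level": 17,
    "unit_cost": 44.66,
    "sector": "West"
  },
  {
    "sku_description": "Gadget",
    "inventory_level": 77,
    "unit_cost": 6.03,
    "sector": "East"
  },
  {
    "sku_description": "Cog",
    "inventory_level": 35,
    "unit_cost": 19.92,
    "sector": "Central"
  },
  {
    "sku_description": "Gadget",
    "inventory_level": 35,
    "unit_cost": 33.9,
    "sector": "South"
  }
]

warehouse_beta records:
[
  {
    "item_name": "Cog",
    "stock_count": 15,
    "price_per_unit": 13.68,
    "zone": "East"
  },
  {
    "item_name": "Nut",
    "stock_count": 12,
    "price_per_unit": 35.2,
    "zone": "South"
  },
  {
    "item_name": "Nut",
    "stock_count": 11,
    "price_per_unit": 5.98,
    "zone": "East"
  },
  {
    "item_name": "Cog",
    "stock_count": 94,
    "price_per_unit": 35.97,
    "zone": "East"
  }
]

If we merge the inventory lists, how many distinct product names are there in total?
5

Schema mapping: "sku_description" (warehouse_gamma) = "item_name" (warehouse_beta) = product name

Products in warehouse_gamma: ['Bolt', 'Cog', 'Gadget', 'Sprocket']
Products in warehouse_beta: ['Cog', 'Nut']

Union (unique products): ['Bolt', 'Cog', 'Gadget', 'Nut', 'Sprocket']
Count: 5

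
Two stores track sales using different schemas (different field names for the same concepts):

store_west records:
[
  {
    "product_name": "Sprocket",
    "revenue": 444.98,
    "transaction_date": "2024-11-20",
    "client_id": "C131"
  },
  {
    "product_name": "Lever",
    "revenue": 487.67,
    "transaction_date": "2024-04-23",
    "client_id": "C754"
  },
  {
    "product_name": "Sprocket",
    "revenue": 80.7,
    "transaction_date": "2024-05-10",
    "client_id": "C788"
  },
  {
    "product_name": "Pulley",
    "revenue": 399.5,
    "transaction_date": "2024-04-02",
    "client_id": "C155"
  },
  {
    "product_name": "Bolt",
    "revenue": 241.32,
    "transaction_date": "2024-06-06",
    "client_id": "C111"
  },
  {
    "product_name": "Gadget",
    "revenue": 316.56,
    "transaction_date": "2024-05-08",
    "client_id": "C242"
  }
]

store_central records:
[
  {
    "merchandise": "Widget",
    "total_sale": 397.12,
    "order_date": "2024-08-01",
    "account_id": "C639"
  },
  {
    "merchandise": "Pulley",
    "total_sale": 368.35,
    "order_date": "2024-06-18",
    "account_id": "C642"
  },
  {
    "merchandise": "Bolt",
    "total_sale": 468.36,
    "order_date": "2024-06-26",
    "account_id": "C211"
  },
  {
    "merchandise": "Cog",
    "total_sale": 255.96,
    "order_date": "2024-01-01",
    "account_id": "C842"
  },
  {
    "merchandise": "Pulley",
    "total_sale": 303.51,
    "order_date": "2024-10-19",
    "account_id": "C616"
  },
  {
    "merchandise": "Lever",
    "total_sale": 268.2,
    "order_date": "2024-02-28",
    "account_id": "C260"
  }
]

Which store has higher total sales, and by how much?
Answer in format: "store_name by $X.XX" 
store_central by $90.77

Schema mapping: "revenue" (store_west) = "total_sale" (store_central) = sale amount

Total for store_west: 1970.73
Total for store_central: 2061.50

Difference: |1970.73 - 2061.50| = 90.77
store_central has higher sales by $90.77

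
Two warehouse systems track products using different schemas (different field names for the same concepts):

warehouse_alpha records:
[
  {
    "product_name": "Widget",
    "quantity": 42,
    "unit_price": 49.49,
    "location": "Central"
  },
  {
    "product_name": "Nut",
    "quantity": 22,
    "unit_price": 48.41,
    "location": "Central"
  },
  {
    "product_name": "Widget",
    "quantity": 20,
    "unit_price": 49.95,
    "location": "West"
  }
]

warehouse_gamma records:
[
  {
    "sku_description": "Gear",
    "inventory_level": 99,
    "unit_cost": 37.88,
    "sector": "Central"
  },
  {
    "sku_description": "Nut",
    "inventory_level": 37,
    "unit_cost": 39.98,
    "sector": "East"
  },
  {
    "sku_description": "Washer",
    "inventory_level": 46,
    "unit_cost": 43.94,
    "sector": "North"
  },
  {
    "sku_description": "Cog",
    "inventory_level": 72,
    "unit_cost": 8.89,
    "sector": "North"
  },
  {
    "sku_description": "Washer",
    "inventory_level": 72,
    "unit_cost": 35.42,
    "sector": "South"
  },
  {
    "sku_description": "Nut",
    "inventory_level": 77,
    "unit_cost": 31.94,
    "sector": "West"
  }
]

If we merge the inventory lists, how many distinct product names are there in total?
5

Schema mapping: "product_name" (warehouse_alpha) = "sku_description" (warehouse_gamma) = product name

Products in warehouse_alpha: ['Nut', 'Widget']
Products in warehouse_gamma: ['Cog', 'Gear', 'Nut', 'Washer']

Union (unique products): ['Cog', 'Gear', 'Nut', 'Washer', 'Widget']
Count: 5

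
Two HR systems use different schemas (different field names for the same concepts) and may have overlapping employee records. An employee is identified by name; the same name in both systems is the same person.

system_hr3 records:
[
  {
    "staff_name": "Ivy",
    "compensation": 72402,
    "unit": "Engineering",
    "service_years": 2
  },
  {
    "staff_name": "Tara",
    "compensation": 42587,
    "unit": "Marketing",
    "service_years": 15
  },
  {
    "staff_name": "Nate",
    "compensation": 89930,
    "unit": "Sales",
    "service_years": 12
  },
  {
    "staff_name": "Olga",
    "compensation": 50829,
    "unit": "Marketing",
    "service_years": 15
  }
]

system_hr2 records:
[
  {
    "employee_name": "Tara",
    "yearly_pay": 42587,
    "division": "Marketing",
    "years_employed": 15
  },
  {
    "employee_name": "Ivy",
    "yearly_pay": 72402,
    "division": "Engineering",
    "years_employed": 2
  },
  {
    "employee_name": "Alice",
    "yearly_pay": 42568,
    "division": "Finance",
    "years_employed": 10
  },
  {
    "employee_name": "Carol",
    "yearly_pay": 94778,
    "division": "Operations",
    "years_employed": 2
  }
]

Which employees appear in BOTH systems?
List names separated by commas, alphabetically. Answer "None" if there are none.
Ivy, Tara

Schema mapping: "staff_name" (system_hr3) = "employee_name" (system_hr2) = employee name

Names in system_hr3: ['Ivy', 'Nate', 'Olga', 'Tara']
Names in system_hr2: ['Alice', 'Carol', 'Ivy', 'Tara']

Intersection: ['Ivy', 'Tara']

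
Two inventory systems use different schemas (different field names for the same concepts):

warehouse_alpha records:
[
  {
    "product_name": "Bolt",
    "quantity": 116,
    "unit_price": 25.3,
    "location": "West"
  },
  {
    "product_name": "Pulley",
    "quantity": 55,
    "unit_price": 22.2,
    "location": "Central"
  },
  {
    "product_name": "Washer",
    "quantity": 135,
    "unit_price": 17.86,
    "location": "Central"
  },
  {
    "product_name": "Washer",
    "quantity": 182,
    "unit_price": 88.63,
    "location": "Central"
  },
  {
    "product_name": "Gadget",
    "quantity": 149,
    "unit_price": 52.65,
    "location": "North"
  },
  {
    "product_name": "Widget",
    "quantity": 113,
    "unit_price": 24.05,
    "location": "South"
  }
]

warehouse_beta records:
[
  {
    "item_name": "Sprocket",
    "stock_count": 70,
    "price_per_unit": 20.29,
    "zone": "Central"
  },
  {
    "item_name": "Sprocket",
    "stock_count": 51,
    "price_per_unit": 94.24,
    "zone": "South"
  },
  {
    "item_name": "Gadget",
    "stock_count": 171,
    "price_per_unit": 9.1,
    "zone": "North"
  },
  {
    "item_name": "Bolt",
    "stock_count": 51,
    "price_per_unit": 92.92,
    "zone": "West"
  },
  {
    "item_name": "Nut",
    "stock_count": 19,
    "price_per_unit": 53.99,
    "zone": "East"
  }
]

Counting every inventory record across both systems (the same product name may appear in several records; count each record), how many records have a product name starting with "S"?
2

Schema mapping: "product_name" (warehouse_alpha) = "item_name" (warehouse_beta) = product name

Records with product name starting with "S" in warehouse_alpha: 0
Records with product name starting with "S" in warehouse_beta: 2

Total: 0 + 2 = 2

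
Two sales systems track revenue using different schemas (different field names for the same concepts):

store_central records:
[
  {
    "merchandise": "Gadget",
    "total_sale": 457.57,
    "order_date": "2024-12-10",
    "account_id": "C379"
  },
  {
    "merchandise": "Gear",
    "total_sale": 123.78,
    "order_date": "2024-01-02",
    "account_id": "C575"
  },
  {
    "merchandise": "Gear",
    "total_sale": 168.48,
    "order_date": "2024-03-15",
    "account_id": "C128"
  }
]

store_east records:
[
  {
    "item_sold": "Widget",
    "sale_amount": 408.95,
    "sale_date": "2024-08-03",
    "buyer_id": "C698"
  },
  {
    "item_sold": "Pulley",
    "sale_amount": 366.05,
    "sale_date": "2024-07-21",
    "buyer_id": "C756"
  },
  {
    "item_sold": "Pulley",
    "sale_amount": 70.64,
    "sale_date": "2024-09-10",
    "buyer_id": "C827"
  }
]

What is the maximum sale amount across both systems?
457.57

Reconcile: "total_sale" (store_central) = "sale_amount" (store_east) = sale amount

Maximum in store_central: 457.57
Maximum in store_east: 408.95

Overall maximum: max(457.57, 408.95) = 457.57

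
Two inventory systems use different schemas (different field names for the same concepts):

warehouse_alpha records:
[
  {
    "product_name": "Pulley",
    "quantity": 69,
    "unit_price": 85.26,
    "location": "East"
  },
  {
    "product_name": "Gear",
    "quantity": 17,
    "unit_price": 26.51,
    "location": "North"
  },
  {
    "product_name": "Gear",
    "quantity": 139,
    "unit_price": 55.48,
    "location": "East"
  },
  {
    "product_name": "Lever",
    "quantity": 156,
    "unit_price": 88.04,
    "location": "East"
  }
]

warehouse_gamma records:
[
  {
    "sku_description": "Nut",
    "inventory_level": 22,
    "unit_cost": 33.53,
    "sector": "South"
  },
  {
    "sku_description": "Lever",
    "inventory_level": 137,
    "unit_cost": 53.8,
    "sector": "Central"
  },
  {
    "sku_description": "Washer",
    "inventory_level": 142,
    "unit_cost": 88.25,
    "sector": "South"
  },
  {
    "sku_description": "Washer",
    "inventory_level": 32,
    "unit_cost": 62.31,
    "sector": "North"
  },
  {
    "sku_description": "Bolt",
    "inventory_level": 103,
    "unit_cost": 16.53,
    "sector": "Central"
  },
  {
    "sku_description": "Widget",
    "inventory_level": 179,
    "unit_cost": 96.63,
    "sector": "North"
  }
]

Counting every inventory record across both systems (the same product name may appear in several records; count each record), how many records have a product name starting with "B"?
1

Schema mapping: "product_name" (warehouse_alpha) = "sku_description" (warehouse_gamma) = product name

Records with product name starting with "B" in warehouse_alpha: 0
Records with product name starting with "B" in warehouse_gamma: 1

Total: 0 + 1 = 1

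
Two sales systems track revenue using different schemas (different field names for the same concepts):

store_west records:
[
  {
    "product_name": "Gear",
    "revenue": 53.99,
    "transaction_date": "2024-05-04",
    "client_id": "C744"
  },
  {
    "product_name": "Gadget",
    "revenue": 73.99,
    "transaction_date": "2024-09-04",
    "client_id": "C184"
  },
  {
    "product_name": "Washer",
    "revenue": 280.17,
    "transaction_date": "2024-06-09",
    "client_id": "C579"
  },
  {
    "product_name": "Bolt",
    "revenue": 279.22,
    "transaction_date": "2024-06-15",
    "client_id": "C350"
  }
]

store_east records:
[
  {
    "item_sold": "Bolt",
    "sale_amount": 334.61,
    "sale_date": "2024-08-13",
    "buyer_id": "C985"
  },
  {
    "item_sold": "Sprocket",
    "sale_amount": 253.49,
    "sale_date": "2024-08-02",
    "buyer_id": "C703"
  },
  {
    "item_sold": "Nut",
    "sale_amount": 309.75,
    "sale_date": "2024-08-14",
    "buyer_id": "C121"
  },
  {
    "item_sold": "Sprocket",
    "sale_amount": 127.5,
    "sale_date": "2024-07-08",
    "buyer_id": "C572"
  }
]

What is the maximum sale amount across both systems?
334.61

Reconcile: "revenue" (store_west) = "sale_amount" (store_east) = sale amount

Maximum in store_west: 280.17
Maximum in store_east: 334.61

Overall maximum: max(280.17, 334.61) = 334.61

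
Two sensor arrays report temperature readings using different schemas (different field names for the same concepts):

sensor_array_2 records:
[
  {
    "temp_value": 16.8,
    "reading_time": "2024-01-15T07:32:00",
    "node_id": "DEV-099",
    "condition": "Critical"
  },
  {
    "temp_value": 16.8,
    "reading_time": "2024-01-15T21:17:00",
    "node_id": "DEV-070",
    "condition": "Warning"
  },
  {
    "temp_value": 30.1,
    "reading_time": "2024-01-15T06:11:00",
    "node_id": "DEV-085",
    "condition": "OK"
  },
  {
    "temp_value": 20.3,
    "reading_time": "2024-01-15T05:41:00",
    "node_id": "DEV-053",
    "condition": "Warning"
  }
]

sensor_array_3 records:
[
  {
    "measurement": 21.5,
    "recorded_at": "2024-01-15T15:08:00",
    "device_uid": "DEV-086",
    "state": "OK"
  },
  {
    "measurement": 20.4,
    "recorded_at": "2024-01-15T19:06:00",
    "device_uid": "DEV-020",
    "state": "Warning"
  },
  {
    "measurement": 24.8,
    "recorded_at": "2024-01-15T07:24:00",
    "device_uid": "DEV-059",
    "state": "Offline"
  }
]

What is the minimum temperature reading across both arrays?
16.8

Schema mapping: "temp_value" (sensor_array_2) = "measurement" (sensor_array_3) = temperature reading

Minimum in sensor_array_2: 16.8
Minimum in sensor_array_3: 20.4

Overall minimum: min(16.8, 20.4) = 16.8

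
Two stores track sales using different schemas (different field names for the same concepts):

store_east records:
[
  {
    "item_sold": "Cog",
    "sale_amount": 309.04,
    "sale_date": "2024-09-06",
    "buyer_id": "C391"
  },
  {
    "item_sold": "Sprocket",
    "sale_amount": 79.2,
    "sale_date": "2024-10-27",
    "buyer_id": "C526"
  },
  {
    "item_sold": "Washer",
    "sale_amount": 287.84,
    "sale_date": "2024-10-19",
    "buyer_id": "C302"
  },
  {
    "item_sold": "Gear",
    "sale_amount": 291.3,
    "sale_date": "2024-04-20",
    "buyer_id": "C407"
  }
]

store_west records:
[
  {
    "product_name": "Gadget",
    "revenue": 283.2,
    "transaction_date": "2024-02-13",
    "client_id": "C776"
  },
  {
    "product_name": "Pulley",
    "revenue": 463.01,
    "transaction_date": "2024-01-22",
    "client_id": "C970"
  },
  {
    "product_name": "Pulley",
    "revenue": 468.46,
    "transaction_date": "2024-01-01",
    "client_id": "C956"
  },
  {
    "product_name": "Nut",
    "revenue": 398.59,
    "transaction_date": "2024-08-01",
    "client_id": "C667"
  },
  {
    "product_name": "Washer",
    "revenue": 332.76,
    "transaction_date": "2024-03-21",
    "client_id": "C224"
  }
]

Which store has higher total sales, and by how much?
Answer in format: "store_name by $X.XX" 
store_west by $978.64

Schema mapping: "sale_amount" (store_east) = "revenue" (store_west) = sale amount

Total for store_east: 967.38
Total for store_west: 1946.02

Difference: |967.38 - 1946.02| = 978.64
store_west has higher sales by $978.64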